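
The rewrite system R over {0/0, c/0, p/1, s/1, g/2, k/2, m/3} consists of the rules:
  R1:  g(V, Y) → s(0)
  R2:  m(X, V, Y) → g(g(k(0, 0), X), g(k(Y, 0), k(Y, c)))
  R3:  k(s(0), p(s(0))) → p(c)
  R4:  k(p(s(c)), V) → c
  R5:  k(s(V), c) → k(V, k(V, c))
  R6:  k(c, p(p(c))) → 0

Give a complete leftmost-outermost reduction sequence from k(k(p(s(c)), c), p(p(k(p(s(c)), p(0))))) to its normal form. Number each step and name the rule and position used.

1. k(k(p(s(c)), c), p(p(k(p(s(c)), p(0)))))  →  k(c, p(p(k(p(s(c)), p(0)))))   [R4 at 1]
2. k(c, p(p(k(p(s(c)), p(0)))))  →  k(c, p(p(c)))   [R4 at 2.1.1]
3. k(c, p(p(c)))  →  0   [R6 at ε]

0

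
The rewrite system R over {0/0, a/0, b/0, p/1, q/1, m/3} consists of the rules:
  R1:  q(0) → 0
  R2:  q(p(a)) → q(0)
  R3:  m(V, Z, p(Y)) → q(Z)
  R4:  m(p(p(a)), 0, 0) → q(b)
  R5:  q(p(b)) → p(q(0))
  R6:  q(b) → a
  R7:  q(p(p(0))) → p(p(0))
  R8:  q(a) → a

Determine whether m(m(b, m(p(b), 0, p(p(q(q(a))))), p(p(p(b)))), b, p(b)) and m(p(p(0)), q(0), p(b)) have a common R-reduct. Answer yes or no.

Reduce t₁ = m(m(b, m(p(b), 0, p(p(q(q(a))))), p(p(p(b)))), b, p(b)):
1. m(m(b, m(p(b), 0, p(p(q(q(a))))), p(p(p(b)))), b, p(b))  →  q(b)   [R3 at ε]
2. q(b)  →  a   [R6 at ε]

Reduce t₂ = m(p(p(0)), q(0), p(b)):
1. m(p(p(0)), q(0), p(b))  →  q(q(0))   [R3 at ε]
2. q(q(0))  →  q(0)   [R1 at 1]
3. q(0)  →  0   [R1 at ε]

no — NF(t₁) = a, NF(t₂) = 0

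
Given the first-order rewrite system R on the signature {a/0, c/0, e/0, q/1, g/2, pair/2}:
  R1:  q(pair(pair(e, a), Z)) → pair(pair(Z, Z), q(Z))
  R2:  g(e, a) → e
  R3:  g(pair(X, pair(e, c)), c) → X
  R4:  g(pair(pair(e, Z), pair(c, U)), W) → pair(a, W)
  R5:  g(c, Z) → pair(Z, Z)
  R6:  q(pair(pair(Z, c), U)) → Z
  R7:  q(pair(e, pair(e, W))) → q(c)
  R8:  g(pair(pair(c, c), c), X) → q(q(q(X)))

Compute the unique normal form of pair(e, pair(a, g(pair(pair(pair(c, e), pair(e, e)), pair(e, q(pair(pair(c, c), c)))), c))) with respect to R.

pair(e, pair(a, pair(pair(c, e), pair(e, e))))

1. pair(e, pair(a, g(pair(pair(pair(c, e), pair(e, e)), pair(e, q(pair(pair(c, c), c)))), c)))  →  pair(e, pair(a, g(pair(pair(pair(c, e), pair(e, e)), pair(e, c)), c)))   [R6 at 2.2.1.2.2]
2. pair(e, pair(a, g(pair(pair(pair(c, e), pair(e, e)), pair(e, c)), c)))  →  pair(e, pair(a, pair(pair(c, e), pair(e, e))))   [R3 at 2.2]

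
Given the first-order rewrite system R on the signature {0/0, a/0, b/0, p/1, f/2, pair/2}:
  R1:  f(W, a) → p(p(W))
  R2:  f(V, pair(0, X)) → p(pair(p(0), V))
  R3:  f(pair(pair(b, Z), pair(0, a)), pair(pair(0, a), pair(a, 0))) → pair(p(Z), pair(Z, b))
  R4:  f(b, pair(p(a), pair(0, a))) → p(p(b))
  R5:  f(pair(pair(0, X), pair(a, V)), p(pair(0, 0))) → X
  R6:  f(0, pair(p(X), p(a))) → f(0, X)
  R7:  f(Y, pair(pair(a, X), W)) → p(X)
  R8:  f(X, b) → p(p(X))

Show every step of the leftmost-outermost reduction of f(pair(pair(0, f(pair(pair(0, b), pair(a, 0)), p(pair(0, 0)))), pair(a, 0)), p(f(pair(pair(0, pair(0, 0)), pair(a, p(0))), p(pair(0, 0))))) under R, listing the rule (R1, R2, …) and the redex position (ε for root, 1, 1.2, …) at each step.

b

1. f(pair(pair(0, f(pair(pair(0, b), pair(a, 0)), p(pair(0, 0)))), pair(a, 0)), p(f(pair(pair(0, pair(0, 0)), pair(a, p(0))), p(pair(0, 0)))))  →  f(pair(pair(0, b), pair(a, 0)), p(f(pair(pair(0, pair(0, 0)), pair(a, p(0))), p(pair(0, 0)))))   [R5 at 1.1.2]
2. f(pair(pair(0, b), pair(a, 0)), p(f(pair(pair(0, pair(0, 0)), pair(a, p(0))), p(pair(0, 0)))))  →  f(pair(pair(0, b), pair(a, 0)), p(pair(0, 0)))   [R5 at 2.1]
3. f(pair(pair(0, b), pair(a, 0)), p(pair(0, 0)))  →  b   [R5 at ε]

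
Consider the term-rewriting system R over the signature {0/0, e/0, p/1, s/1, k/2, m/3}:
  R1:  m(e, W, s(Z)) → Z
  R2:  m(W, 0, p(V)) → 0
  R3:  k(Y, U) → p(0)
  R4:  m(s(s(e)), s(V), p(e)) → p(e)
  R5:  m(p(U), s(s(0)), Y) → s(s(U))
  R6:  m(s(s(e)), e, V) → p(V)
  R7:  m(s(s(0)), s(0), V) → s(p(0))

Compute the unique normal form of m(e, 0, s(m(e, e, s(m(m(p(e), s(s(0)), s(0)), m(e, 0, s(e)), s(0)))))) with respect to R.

1. m(e, 0, s(m(e, e, s(m(m(p(e), s(s(0)), s(0)), m(e, 0, s(e)), s(0))))))  →  m(e, e, s(m(m(p(e), s(s(0)), s(0)), m(e, 0, s(e)), s(0))))   [R1 at ε]
2. m(e, e, s(m(m(p(e), s(s(0)), s(0)), m(e, 0, s(e)), s(0))))  →  m(m(p(e), s(s(0)), s(0)), m(e, 0, s(e)), s(0))   [R1 at ε]
3. m(m(p(e), s(s(0)), s(0)), m(e, 0, s(e)), s(0))  →  m(s(s(e)), m(e, 0, s(e)), s(0))   [R5 at 1]
4. m(s(s(e)), m(e, 0, s(e)), s(0))  →  m(s(s(e)), e, s(0))   [R1 at 2]
5. m(s(s(e)), e, s(0))  →  p(s(0))   [R6 at ε]

p(s(0))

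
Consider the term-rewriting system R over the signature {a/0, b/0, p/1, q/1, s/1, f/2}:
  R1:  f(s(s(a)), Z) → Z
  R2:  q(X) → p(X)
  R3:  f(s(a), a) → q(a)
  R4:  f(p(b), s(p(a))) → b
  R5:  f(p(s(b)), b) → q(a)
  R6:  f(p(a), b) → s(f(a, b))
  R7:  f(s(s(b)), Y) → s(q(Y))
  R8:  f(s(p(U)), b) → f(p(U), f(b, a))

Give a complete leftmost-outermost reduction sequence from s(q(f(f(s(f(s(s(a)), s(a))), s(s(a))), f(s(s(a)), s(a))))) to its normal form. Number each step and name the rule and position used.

s(p(s(a)))

1. s(q(f(f(s(f(s(s(a)), s(a))), s(s(a))), f(s(s(a)), s(a)))))  →  s(p(f(f(s(f(s(s(a)), s(a))), s(s(a))), f(s(s(a)), s(a)))))   [R2 at 1]
2. s(p(f(f(s(f(s(s(a)), s(a))), s(s(a))), f(s(s(a)), s(a)))))  →  s(p(f(f(s(s(a)), s(s(a))), f(s(s(a)), s(a)))))   [R1 at 1.1.1.1.1]
3. s(p(f(f(s(s(a)), s(s(a))), f(s(s(a)), s(a)))))  →  s(p(f(s(s(a)), f(s(s(a)), s(a)))))   [R1 at 1.1.1]
4. s(p(f(s(s(a)), f(s(s(a)), s(a)))))  →  s(p(f(s(s(a)), s(a))))   [R1 at 1.1]
5. s(p(f(s(s(a)), s(a))))  →  s(p(s(a)))   [R1 at 1.1]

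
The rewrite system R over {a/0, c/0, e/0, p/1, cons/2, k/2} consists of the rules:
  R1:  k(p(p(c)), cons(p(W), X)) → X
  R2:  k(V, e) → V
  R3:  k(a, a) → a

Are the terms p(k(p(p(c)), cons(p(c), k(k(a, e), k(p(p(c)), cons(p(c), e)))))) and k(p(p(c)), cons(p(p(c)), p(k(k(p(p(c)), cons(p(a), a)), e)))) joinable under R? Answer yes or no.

yes — NF(t₁) = p(a), NF(t₂) = p(a)

Reduce t₁ = p(k(p(p(c)), cons(p(c), k(k(a, e), k(p(p(c)), cons(p(c), e)))))):
1. p(k(p(p(c)), cons(p(c), k(k(a, e), k(p(p(c)), cons(p(c), e))))))  →  p(k(k(a, e), k(p(p(c)), cons(p(c), e))))   [R1 at 1]
2. p(k(k(a, e), k(p(p(c)), cons(p(c), e))))  →  p(k(a, k(p(p(c)), cons(p(c), e))))   [R2 at 1.1]
3. p(k(a, k(p(p(c)), cons(p(c), e))))  →  p(k(a, e))   [R1 at 1.2]
4. p(k(a, e))  →  p(a)   [R2 at 1]

Reduce t₂ = k(p(p(c)), cons(p(p(c)), p(k(k(p(p(c)), cons(p(a), a)), e)))):
1. k(p(p(c)), cons(p(p(c)), p(k(k(p(p(c)), cons(p(a), a)), e))))  →  p(k(k(p(p(c)), cons(p(a), a)), e))   [R1 at ε]
2. p(k(k(p(p(c)), cons(p(a), a)), e))  →  p(k(p(p(c)), cons(p(a), a)))   [R2 at 1]
3. p(k(p(p(c)), cons(p(a), a)))  →  p(a)   [R1 at 1]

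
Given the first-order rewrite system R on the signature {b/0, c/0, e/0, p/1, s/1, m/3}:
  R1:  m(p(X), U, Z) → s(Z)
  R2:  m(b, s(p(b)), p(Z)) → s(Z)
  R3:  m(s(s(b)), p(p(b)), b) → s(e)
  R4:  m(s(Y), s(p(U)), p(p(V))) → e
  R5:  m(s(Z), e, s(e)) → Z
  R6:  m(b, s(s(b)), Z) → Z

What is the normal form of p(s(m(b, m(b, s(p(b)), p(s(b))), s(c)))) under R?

p(s(s(c)))

1. p(s(m(b, m(b, s(p(b)), p(s(b))), s(c))))  →  p(s(m(b, s(s(b)), s(c))))   [R2 at 1.1.2]
2. p(s(m(b, s(s(b)), s(c))))  →  p(s(s(c)))   [R6 at 1.1]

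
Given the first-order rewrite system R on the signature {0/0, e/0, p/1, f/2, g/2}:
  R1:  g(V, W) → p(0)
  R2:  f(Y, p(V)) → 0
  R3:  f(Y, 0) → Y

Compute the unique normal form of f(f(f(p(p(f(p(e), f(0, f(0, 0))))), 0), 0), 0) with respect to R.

p(p(p(e)))

1. f(f(f(p(p(f(p(e), f(0, f(0, 0))))), 0), 0), 0)  →  f(f(p(p(f(p(e), f(0, f(0, 0))))), 0), 0)   [R3 at ε]
2. f(f(p(p(f(p(e), f(0, f(0, 0))))), 0), 0)  →  f(p(p(f(p(e), f(0, f(0, 0))))), 0)   [R3 at ε]
3. f(p(p(f(p(e), f(0, f(0, 0))))), 0)  →  p(p(f(p(e), f(0, f(0, 0)))))   [R3 at ε]
4. p(p(f(p(e), f(0, f(0, 0)))))  →  p(p(f(p(e), f(0, 0))))   [R3 at 1.1.2.2]
5. p(p(f(p(e), f(0, 0))))  →  p(p(f(p(e), 0)))   [R3 at 1.1.2]
6. p(p(f(p(e), 0)))  →  p(p(p(e)))   [R3 at 1.1]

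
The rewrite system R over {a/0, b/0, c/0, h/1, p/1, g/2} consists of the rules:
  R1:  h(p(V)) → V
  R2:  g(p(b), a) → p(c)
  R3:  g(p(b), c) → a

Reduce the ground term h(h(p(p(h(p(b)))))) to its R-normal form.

b

1. h(h(p(p(h(p(b))))))  →  h(p(h(p(b))))   [R1 at 1]
2. h(p(h(p(b))))  →  h(p(b))   [R1 at ε]
3. h(p(b))  →  b   [R1 at ε]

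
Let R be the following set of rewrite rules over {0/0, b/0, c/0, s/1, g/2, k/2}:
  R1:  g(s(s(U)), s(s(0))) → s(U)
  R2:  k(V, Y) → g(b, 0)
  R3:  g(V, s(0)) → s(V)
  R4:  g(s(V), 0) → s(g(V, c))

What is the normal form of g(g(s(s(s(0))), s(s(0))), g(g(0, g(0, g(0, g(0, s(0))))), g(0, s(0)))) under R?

s(0)

1. g(g(s(s(s(0))), s(s(0))), g(g(0, g(0, g(0, g(0, s(0))))), g(0, s(0))))  →  g(s(s(0)), g(g(0, g(0, g(0, g(0, s(0))))), g(0, s(0))))   [R1 at 1]
2. g(s(s(0)), g(g(0, g(0, g(0, g(0, s(0))))), g(0, s(0))))  →  g(s(s(0)), g(g(0, g(0, g(0, s(0)))), g(0, s(0))))   [R3 at 2.1.2.2.2]
3. g(s(s(0)), g(g(0, g(0, g(0, s(0)))), g(0, s(0))))  →  g(s(s(0)), g(g(0, g(0, s(0))), g(0, s(0))))   [R3 at 2.1.2.2]
4. g(s(s(0)), g(g(0, g(0, s(0))), g(0, s(0))))  →  g(s(s(0)), g(g(0, s(0)), g(0, s(0))))   [R3 at 2.1.2]
5. g(s(s(0)), g(g(0, s(0)), g(0, s(0))))  →  g(s(s(0)), g(s(0), g(0, s(0))))   [R3 at 2.1]
6. g(s(s(0)), g(s(0), g(0, s(0))))  →  g(s(s(0)), g(s(0), s(0)))   [R3 at 2.2]
7. g(s(s(0)), g(s(0), s(0)))  →  g(s(s(0)), s(s(0)))   [R3 at 2]
8. g(s(s(0)), s(s(0)))  →  s(0)   [R1 at ε]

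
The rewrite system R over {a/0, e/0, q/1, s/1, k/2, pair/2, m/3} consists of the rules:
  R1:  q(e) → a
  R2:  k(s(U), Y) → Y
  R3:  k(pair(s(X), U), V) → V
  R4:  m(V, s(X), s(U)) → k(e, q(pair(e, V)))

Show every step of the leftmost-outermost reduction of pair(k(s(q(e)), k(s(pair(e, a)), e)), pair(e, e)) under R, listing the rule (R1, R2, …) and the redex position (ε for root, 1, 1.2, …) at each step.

pair(e, pair(e, e))

1. pair(k(s(q(e)), k(s(pair(e, a)), e)), pair(e, e))  →  pair(k(s(pair(e, a)), e), pair(e, e))   [R2 at 1]
2. pair(k(s(pair(e, a)), e), pair(e, e))  →  pair(e, pair(e, e))   [R2 at 1]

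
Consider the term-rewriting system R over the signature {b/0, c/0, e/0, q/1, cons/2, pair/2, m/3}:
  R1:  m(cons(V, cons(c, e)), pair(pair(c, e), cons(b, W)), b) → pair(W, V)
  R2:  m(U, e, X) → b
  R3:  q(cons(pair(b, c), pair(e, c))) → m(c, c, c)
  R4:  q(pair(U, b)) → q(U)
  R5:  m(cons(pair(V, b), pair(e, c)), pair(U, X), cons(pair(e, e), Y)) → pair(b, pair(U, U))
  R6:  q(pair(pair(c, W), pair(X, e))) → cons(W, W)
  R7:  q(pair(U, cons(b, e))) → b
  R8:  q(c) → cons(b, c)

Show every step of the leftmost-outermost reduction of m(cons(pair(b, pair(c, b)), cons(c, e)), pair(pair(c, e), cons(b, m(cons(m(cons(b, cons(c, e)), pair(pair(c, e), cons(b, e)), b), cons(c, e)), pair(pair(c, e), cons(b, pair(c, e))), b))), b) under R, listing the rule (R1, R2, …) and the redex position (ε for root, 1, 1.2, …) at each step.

pair(pair(pair(c, e), pair(e, b)), pair(b, pair(c, b)))

1. m(cons(pair(b, pair(c, b)), cons(c, e)), pair(pair(c, e), cons(b, m(cons(m(cons(b, cons(c, e)), pair(pair(c, e), cons(b, e)), b), cons(c, e)), pair(pair(c, e), cons(b, pair(c, e))), b))), b)  →  pair(m(cons(m(cons(b, cons(c, e)), pair(pair(c, e), cons(b, e)), b), cons(c, e)), pair(pair(c, e), cons(b, pair(c, e))), b), pair(b, pair(c, b)))   [R1 at ε]
2. pair(m(cons(m(cons(b, cons(c, e)), pair(pair(c, e), cons(b, e)), b), cons(c, e)), pair(pair(c, e), cons(b, pair(c, e))), b), pair(b, pair(c, b)))  →  pair(pair(pair(c, e), m(cons(b, cons(c, e)), pair(pair(c, e), cons(b, e)), b)), pair(b, pair(c, b)))   [R1 at 1]
3. pair(pair(pair(c, e), m(cons(b, cons(c, e)), pair(pair(c, e), cons(b, e)), b)), pair(b, pair(c, b)))  →  pair(pair(pair(c, e), pair(e, b)), pair(b, pair(c, b)))   [R1 at 1.2]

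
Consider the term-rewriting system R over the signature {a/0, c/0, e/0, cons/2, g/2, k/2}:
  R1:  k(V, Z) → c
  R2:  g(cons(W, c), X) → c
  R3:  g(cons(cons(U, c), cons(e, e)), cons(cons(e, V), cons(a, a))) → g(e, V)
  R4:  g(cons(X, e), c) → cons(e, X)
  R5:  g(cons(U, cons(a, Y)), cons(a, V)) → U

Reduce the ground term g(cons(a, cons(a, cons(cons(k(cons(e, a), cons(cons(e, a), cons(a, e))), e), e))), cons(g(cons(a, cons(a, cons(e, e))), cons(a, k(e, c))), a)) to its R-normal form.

1. g(cons(a, cons(a, cons(cons(k(cons(e, a), cons(cons(e, a), cons(a, e))), e), e))), cons(g(cons(a, cons(a, cons(e, e))), cons(a, k(e, c))), a))  →  g(cons(a, cons(a, cons(cons(c, e), e))), cons(g(cons(a, cons(a, cons(e, e))), cons(a, k(e, c))), a))   [R1 at 1.2.2.1.1]
2. g(cons(a, cons(a, cons(cons(c, e), e))), cons(g(cons(a, cons(a, cons(e, e))), cons(a, k(e, c))), a))  →  g(cons(a, cons(a, cons(cons(c, e), e))), cons(a, a))   [R5 at 2.1]
3. g(cons(a, cons(a, cons(cons(c, e), e))), cons(a, a))  →  a   [R5 at ε]

a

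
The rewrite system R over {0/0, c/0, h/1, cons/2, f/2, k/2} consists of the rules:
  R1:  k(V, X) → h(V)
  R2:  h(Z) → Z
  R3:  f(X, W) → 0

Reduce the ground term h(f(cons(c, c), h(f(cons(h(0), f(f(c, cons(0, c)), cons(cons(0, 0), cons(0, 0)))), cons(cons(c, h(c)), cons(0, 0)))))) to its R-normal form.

1. h(f(cons(c, c), h(f(cons(h(0), f(f(c, cons(0, c)), cons(cons(0, 0), cons(0, 0)))), cons(cons(c, h(c)), cons(0, 0))))))  →  f(cons(c, c), h(f(cons(h(0), f(f(c, cons(0, c)), cons(cons(0, 0), cons(0, 0)))), cons(cons(c, h(c)), cons(0, 0)))))   [R2 at ε]
2. f(cons(c, c), h(f(cons(h(0), f(f(c, cons(0, c)), cons(cons(0, 0), cons(0, 0)))), cons(cons(c, h(c)), cons(0, 0)))))  →  0   [R3 at ε]

0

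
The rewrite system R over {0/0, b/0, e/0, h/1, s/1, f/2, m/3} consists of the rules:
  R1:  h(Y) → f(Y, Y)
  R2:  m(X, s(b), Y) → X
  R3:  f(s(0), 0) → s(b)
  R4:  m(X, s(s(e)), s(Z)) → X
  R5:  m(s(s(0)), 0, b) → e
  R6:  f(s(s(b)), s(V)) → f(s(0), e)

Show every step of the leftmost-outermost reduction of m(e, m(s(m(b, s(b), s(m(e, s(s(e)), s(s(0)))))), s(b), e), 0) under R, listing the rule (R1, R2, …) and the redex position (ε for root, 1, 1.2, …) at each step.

e

1. m(e, m(s(m(b, s(b), s(m(e, s(s(e)), s(s(0)))))), s(b), e), 0)  →  m(e, s(m(b, s(b), s(m(e, s(s(e)), s(s(0)))))), 0)   [R2 at 2]
2. m(e, s(m(b, s(b), s(m(e, s(s(e)), s(s(0)))))), 0)  →  m(e, s(b), 0)   [R2 at 2.1]
3. m(e, s(b), 0)  →  e   [R2 at ε]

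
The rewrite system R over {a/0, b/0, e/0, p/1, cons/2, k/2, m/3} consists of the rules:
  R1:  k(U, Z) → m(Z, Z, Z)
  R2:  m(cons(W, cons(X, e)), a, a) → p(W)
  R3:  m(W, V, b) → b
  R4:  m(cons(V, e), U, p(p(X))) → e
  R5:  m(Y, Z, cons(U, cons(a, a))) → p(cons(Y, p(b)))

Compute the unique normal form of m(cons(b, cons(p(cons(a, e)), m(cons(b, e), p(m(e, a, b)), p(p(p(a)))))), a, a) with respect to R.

1. m(cons(b, cons(p(cons(a, e)), m(cons(b, e), p(m(e, a, b)), p(p(p(a)))))), a, a)  →  m(cons(b, cons(p(cons(a, e)), e)), a, a)   [R4 at 1.2.2]
2. m(cons(b, cons(p(cons(a, e)), e)), a, a)  →  p(b)   [R2 at ε]

p(b)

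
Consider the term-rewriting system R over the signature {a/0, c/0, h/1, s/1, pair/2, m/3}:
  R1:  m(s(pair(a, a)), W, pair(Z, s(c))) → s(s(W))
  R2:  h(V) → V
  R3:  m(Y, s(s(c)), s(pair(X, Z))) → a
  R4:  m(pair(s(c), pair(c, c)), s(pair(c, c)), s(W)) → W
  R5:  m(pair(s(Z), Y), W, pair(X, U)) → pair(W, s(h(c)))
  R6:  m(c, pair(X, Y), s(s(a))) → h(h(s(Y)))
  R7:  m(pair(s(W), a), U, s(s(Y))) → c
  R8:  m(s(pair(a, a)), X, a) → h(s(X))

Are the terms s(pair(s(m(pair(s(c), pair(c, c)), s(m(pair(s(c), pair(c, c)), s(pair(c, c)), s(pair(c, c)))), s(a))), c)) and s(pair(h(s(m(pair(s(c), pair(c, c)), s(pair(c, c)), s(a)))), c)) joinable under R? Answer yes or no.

yes — NF(t₁) = s(pair(s(a), c)), NF(t₂) = s(pair(s(a), c))

Reduce t₁ = s(pair(s(m(pair(s(c), pair(c, c)), s(m(pair(s(c), pair(c, c)), s(pair(c, c)), s(pair(c, c)))), s(a))), c)):
1. s(pair(s(m(pair(s(c), pair(c, c)), s(m(pair(s(c), pair(c, c)), s(pair(c, c)), s(pair(c, c)))), s(a))), c))  →  s(pair(s(m(pair(s(c), pair(c, c)), s(pair(c, c)), s(a))), c))   [R4 at 1.1.1.2.1]
2. s(pair(s(m(pair(s(c), pair(c, c)), s(pair(c, c)), s(a))), c))  →  s(pair(s(a), c))   [R4 at 1.1.1]

Reduce t₂ = s(pair(h(s(m(pair(s(c), pair(c, c)), s(pair(c, c)), s(a)))), c)):
1. s(pair(h(s(m(pair(s(c), pair(c, c)), s(pair(c, c)), s(a)))), c))  →  s(pair(s(m(pair(s(c), pair(c, c)), s(pair(c, c)), s(a))), c))   [R2 at 1.1]
2. s(pair(s(m(pair(s(c), pair(c, c)), s(pair(c, c)), s(a))), c))  →  s(pair(s(a), c))   [R4 at 1.1.1]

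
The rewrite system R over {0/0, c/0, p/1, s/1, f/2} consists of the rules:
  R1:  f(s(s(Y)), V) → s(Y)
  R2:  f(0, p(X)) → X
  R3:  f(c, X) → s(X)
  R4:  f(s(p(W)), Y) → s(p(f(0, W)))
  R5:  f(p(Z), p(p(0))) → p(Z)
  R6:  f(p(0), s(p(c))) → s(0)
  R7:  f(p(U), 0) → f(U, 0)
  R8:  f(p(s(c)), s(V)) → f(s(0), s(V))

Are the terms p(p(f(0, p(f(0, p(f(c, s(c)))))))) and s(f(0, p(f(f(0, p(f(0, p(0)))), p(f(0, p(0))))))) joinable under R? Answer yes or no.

Reduce t₁ = p(p(f(0, p(f(0, p(f(c, s(c)))))))):
1. p(p(f(0, p(f(0, p(f(c, s(c))))))))  →  p(p(f(0, p(f(c, s(c))))))   [R2 at 1.1]
2. p(p(f(0, p(f(c, s(c))))))  →  p(p(f(c, s(c))))   [R2 at 1.1]
3. p(p(f(c, s(c))))  →  p(p(s(s(c))))   [R3 at 1.1]

Reduce t₂ = s(f(0, p(f(f(0, p(f(0, p(0)))), p(f(0, p(0))))))):
1. s(f(0, p(f(f(0, p(f(0, p(0)))), p(f(0, p(0)))))))  →  s(f(f(0, p(f(0, p(0)))), p(f(0, p(0)))))   [R2 at 1]
2. s(f(f(0, p(f(0, p(0)))), p(f(0, p(0)))))  →  s(f(f(0, p(0)), p(f(0, p(0)))))   [R2 at 1.1]
3. s(f(f(0, p(0)), p(f(0, p(0)))))  →  s(f(0, p(f(0, p(0)))))   [R2 at 1.1]
4. s(f(0, p(f(0, p(0)))))  →  s(f(0, p(0)))   [R2 at 1]
5. s(f(0, p(0)))  →  s(0)   [R2 at 1]

no — NF(t₁) = p(p(s(s(c)))), NF(t₂) = s(0)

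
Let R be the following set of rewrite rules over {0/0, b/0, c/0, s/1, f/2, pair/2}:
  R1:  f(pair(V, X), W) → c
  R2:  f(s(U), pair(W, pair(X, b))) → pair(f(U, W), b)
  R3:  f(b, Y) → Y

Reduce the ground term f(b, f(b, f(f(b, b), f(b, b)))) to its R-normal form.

b

1. f(b, f(b, f(f(b, b), f(b, b))))  →  f(b, f(f(b, b), f(b, b)))   [R3 at ε]
2. f(b, f(f(b, b), f(b, b)))  →  f(f(b, b), f(b, b))   [R3 at ε]
3. f(f(b, b), f(b, b))  →  f(b, f(b, b))   [R3 at 1]
4. f(b, f(b, b))  →  f(b, b)   [R3 at ε]
5. f(b, b)  →  b   [R3 at ε]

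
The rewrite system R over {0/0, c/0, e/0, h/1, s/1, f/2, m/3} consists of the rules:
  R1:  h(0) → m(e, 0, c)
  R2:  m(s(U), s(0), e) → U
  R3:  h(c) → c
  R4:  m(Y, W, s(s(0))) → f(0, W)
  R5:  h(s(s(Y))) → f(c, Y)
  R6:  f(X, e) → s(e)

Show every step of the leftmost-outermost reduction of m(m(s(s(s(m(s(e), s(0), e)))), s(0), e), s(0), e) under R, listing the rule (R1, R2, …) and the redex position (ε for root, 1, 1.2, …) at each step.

1. m(m(s(s(s(m(s(e), s(0), e)))), s(0), e), s(0), e)  →  m(s(s(m(s(e), s(0), e))), s(0), e)   [R2 at 1]
2. m(s(s(m(s(e), s(0), e))), s(0), e)  →  s(m(s(e), s(0), e))   [R2 at ε]
3. s(m(s(e), s(0), e))  →  s(e)   [R2 at 1]

s(e)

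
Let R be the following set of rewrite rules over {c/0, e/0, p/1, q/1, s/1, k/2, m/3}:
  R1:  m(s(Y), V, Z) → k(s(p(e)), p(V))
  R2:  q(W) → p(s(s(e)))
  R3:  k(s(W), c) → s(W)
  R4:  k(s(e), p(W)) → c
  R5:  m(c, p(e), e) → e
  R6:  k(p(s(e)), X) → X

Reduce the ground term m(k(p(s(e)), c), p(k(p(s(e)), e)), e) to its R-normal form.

1. m(k(p(s(e)), c), p(k(p(s(e)), e)), e)  →  m(c, p(k(p(s(e)), e)), e)   [R6 at 1]
2. m(c, p(k(p(s(e)), e)), e)  →  m(c, p(e), e)   [R6 at 2.1]
3. m(c, p(e), e)  →  e   [R5 at ε]

e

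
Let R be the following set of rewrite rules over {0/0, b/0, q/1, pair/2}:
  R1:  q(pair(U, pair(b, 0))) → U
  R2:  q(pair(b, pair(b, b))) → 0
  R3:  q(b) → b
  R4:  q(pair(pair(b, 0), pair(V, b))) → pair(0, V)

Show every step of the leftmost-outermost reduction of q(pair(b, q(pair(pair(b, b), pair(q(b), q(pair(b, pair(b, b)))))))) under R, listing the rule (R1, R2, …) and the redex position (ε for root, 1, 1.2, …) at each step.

0

1. q(pair(b, q(pair(pair(b, b), pair(q(b), q(pair(b, pair(b, b))))))))  →  q(pair(b, q(pair(pair(b, b), pair(b, q(pair(b, pair(b, b))))))))   [R3 at 1.2.1.2.1]
2. q(pair(b, q(pair(pair(b, b), pair(b, q(pair(b, pair(b, b))))))))  →  q(pair(b, q(pair(pair(b, b), pair(b, 0)))))   [R2 at 1.2.1.2.2]
3. q(pair(b, q(pair(pair(b, b), pair(b, 0)))))  →  q(pair(b, pair(b, b)))   [R1 at 1.2]
4. q(pair(b, pair(b, b)))  →  0   [R2 at ε]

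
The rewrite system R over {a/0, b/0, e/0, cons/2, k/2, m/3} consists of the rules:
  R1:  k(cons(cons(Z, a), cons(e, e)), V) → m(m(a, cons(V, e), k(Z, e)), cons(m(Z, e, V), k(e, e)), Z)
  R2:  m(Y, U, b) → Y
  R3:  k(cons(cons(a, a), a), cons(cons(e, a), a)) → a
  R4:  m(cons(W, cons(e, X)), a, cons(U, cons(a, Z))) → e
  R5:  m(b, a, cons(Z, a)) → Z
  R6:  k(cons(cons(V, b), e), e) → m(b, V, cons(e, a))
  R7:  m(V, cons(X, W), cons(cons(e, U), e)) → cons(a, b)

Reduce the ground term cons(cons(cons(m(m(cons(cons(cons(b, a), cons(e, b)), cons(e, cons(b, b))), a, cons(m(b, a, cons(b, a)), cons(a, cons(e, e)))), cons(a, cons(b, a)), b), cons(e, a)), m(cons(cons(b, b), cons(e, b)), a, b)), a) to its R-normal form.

cons(cons(cons(e, cons(e, a)), cons(cons(b, b), cons(e, b))), a)

1. cons(cons(cons(m(m(cons(cons(cons(b, a), cons(e, b)), cons(e, cons(b, b))), a, cons(m(b, a, cons(b, a)), cons(a, cons(e, e)))), cons(a, cons(b, a)), b), cons(e, a)), m(cons(cons(b, b), cons(e, b)), a, b)), a)  →  cons(cons(cons(m(cons(cons(cons(b, a), cons(e, b)), cons(e, cons(b, b))), a, cons(m(b, a, cons(b, a)), cons(a, cons(e, e)))), cons(e, a)), m(cons(cons(b, b), cons(e, b)), a, b)), a)   [R2 at 1.1.1]
2. cons(cons(cons(m(cons(cons(cons(b, a), cons(e, b)), cons(e, cons(b, b))), a, cons(m(b, a, cons(b, a)), cons(a, cons(e, e)))), cons(e, a)), m(cons(cons(b, b), cons(e, b)), a, b)), a)  →  cons(cons(cons(e, cons(e, a)), m(cons(cons(b, b), cons(e, b)), a, b)), a)   [R4 at 1.1.1]
3. cons(cons(cons(e, cons(e, a)), m(cons(cons(b, b), cons(e, b)), a, b)), a)  →  cons(cons(cons(e, cons(e, a)), cons(cons(b, b), cons(e, b))), a)   [R2 at 1.2]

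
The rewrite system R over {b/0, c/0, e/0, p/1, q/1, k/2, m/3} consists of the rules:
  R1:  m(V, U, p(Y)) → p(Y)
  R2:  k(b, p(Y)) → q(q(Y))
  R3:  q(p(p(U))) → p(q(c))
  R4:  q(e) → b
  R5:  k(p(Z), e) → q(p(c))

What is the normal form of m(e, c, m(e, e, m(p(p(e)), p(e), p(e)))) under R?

p(e)

1. m(e, c, m(e, e, m(p(p(e)), p(e), p(e))))  →  m(e, c, m(e, e, p(e)))   [R1 at 3.3]
2. m(e, c, m(e, e, p(e)))  →  m(e, c, p(e))   [R1 at 3]
3. m(e, c, p(e))  →  p(e)   [R1 at ε]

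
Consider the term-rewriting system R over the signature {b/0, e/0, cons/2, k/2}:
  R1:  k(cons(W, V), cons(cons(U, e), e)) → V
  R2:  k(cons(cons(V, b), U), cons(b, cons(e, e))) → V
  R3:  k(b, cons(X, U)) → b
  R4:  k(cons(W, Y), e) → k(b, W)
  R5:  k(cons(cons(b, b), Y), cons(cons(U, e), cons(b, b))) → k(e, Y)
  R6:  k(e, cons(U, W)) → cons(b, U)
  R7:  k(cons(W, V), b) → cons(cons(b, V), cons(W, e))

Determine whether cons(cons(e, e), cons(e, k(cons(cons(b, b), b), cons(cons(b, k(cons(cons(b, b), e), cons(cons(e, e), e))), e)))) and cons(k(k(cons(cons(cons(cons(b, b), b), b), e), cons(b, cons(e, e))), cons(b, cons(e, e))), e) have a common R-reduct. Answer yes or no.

Reduce t₁ = cons(cons(e, e), cons(e, k(cons(cons(b, b), b), cons(cons(b, k(cons(cons(b, b), e), cons(cons(e, e), e))), e)))):
1. cons(cons(e, e), cons(e, k(cons(cons(b, b), b), cons(cons(b, k(cons(cons(b, b), e), cons(cons(e, e), e))), e))))  →  cons(cons(e, e), cons(e, k(cons(cons(b, b), b), cons(cons(b, e), e))))   [R1 at 2.2.2.1.2]
2. cons(cons(e, e), cons(e, k(cons(cons(b, b), b), cons(cons(b, e), e))))  →  cons(cons(e, e), cons(e, b))   [R1 at 2.2]

Reduce t₂ = cons(k(k(cons(cons(cons(cons(b, b), b), b), e), cons(b, cons(e, e))), cons(b, cons(e, e))), e):
1. cons(k(k(cons(cons(cons(cons(b, b), b), b), e), cons(b, cons(e, e))), cons(b, cons(e, e))), e)  →  cons(k(cons(cons(b, b), b), cons(b, cons(e, e))), e)   [R2 at 1.1]
2. cons(k(cons(cons(b, b), b), cons(b, cons(e, e))), e)  →  cons(b, e)   [R2 at 1]

no — NF(t₁) = cons(cons(e, e), cons(e, b)), NF(t₂) = cons(b, e)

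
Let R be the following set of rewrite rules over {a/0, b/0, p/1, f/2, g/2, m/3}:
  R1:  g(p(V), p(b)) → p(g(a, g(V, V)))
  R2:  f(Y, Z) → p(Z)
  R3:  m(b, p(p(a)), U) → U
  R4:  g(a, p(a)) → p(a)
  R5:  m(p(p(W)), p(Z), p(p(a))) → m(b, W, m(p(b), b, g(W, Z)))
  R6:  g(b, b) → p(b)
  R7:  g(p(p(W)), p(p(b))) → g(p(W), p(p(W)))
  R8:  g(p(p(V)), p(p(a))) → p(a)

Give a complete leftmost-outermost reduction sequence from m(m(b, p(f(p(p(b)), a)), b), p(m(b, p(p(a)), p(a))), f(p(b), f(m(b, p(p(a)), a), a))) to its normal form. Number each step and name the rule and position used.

p(p(a))

1. m(m(b, p(f(p(p(b)), a)), b), p(m(b, p(p(a)), p(a))), f(p(b), f(m(b, p(p(a)), a), a)))  →  m(m(b, p(p(a)), b), p(m(b, p(p(a)), p(a))), f(p(b), f(m(b, p(p(a)), a), a)))   [R2 at 1.2.1]
2. m(m(b, p(p(a)), b), p(m(b, p(p(a)), p(a))), f(p(b), f(m(b, p(p(a)), a), a)))  →  m(b, p(m(b, p(p(a)), p(a))), f(p(b), f(m(b, p(p(a)), a), a)))   [R3 at 1]
3. m(b, p(m(b, p(p(a)), p(a))), f(p(b), f(m(b, p(p(a)), a), a)))  →  m(b, p(p(a)), f(p(b), f(m(b, p(p(a)), a), a)))   [R3 at 2.1]
4. m(b, p(p(a)), f(p(b), f(m(b, p(p(a)), a), a)))  →  f(p(b), f(m(b, p(p(a)), a), a))   [R3 at ε]
5. f(p(b), f(m(b, p(p(a)), a), a))  →  p(f(m(b, p(p(a)), a), a))   [R2 at ε]
6. p(f(m(b, p(p(a)), a), a))  →  p(p(a))   [R2 at 1]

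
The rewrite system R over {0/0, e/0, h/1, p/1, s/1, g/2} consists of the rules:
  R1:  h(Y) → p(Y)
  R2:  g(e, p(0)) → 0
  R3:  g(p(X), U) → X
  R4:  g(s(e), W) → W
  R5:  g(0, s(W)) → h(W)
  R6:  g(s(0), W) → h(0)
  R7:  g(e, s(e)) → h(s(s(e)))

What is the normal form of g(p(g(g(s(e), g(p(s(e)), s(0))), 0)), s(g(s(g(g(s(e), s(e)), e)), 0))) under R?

0

1. g(p(g(g(s(e), g(p(s(e)), s(0))), 0)), s(g(s(g(g(s(e), s(e)), e)), 0)))  →  g(g(s(e), g(p(s(e)), s(0))), 0)   [R3 at ε]
2. g(g(s(e), g(p(s(e)), s(0))), 0)  →  g(g(p(s(e)), s(0)), 0)   [R4 at 1]
3. g(g(p(s(e)), s(0)), 0)  →  g(s(e), 0)   [R3 at 1]
4. g(s(e), 0)  →  0   [R4 at ε]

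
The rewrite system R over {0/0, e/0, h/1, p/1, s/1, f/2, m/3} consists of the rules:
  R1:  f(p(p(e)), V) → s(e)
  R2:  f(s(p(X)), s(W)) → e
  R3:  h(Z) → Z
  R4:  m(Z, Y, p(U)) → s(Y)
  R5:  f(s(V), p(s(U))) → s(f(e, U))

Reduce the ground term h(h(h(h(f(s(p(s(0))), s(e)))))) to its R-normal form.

e

1. h(h(h(h(f(s(p(s(0))), s(e))))))  →  h(h(h(f(s(p(s(0))), s(e)))))   [R3 at ε]
2. h(h(h(f(s(p(s(0))), s(e)))))  →  h(h(f(s(p(s(0))), s(e))))   [R3 at ε]
3. h(h(f(s(p(s(0))), s(e))))  →  h(f(s(p(s(0))), s(e)))   [R3 at ε]
4. h(f(s(p(s(0))), s(e)))  →  f(s(p(s(0))), s(e))   [R3 at ε]
5. f(s(p(s(0))), s(e))  →  e   [R2 at ε]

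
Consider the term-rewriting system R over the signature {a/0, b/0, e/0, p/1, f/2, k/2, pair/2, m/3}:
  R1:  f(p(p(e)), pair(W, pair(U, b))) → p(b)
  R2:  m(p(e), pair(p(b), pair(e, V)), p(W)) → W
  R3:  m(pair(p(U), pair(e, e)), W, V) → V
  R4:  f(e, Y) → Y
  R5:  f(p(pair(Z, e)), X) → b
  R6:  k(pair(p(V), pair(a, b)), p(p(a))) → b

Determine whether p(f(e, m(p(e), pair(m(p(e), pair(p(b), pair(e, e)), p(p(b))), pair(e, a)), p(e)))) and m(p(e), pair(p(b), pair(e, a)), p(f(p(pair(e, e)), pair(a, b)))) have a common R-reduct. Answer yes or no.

no — NF(t₁) = p(e), NF(t₂) = b

Reduce t₁ = p(f(e, m(p(e), pair(m(p(e), pair(p(b), pair(e, e)), p(p(b))), pair(e, a)), p(e)))):
1. p(f(e, m(p(e), pair(m(p(e), pair(p(b), pair(e, e)), p(p(b))), pair(e, a)), p(e))))  →  p(m(p(e), pair(m(p(e), pair(p(b), pair(e, e)), p(p(b))), pair(e, a)), p(e)))   [R4 at 1]
2. p(m(p(e), pair(m(p(e), pair(p(b), pair(e, e)), p(p(b))), pair(e, a)), p(e)))  →  p(m(p(e), pair(p(b), pair(e, a)), p(e)))   [R2 at 1.2.1]
3. p(m(p(e), pair(p(b), pair(e, a)), p(e)))  →  p(e)   [R2 at 1]

Reduce t₂ = m(p(e), pair(p(b), pair(e, a)), p(f(p(pair(e, e)), pair(a, b)))):
1. m(p(e), pair(p(b), pair(e, a)), p(f(p(pair(e, e)), pair(a, b))))  →  f(p(pair(e, e)), pair(a, b))   [R2 at ε]
2. f(p(pair(e, e)), pair(a, b))  →  b   [R5 at ε]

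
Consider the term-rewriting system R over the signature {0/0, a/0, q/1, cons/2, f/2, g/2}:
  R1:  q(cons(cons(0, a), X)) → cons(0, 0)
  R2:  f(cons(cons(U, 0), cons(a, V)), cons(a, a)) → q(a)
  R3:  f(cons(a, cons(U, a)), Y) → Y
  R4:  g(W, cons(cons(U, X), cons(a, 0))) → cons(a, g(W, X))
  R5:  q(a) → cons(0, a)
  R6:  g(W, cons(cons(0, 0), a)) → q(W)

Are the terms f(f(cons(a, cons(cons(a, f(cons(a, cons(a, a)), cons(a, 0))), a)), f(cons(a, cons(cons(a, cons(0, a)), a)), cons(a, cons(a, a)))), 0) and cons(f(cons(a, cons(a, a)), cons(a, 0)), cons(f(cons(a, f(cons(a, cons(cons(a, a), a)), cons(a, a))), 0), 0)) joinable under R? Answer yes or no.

Reduce t₁ = f(f(cons(a, cons(cons(a, f(cons(a, cons(a, a)), cons(a, 0))), a)), f(cons(a, cons(cons(a, cons(0, a)), a)), cons(a, cons(a, a)))), 0):
1. f(f(cons(a, cons(cons(a, f(cons(a, cons(a, a)), cons(a, 0))), a)), f(cons(a, cons(cons(a, cons(0, a)), a)), cons(a, cons(a, a)))), 0)  →  f(f(cons(a, cons(cons(a, cons(0, a)), a)), cons(a, cons(a, a))), 0)   [R3 at 1]
2. f(f(cons(a, cons(cons(a, cons(0, a)), a)), cons(a, cons(a, a))), 0)  →  f(cons(a, cons(a, a)), 0)   [R3 at 1]
3. f(cons(a, cons(a, a)), 0)  →  0   [R3 at ε]

Reduce t₂ = cons(f(cons(a, cons(a, a)), cons(a, 0)), cons(f(cons(a, f(cons(a, cons(cons(a, a), a)), cons(a, a))), 0), 0)):
1. cons(f(cons(a, cons(a, a)), cons(a, 0)), cons(f(cons(a, f(cons(a, cons(cons(a, a), a)), cons(a, a))), 0), 0))  →  cons(cons(a, 0), cons(f(cons(a, f(cons(a, cons(cons(a, a), a)), cons(a, a))), 0), 0))   [R3 at 1]
2. cons(cons(a, 0), cons(f(cons(a, f(cons(a, cons(cons(a, a), a)), cons(a, a))), 0), 0))  →  cons(cons(a, 0), cons(f(cons(a, cons(a, a)), 0), 0))   [R3 at 2.1.1.2]
3. cons(cons(a, 0), cons(f(cons(a, cons(a, a)), 0), 0))  →  cons(cons(a, 0), cons(0, 0))   [R3 at 2.1]

no — NF(t₁) = 0, NF(t₂) = cons(cons(a, 0), cons(0, 0))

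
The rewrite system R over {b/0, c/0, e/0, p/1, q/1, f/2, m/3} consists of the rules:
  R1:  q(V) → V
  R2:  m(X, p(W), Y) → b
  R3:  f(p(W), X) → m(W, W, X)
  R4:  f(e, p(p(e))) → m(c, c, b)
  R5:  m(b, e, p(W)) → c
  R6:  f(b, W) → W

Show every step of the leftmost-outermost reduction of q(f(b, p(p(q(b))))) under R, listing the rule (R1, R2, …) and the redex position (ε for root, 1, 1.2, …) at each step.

1. q(f(b, p(p(q(b)))))  →  f(b, p(p(q(b))))   [R1 at ε]
2. f(b, p(p(q(b))))  →  p(p(q(b)))   [R6 at ε]
3. p(p(q(b)))  →  p(p(b))   [R1 at 1.1]

p(p(b))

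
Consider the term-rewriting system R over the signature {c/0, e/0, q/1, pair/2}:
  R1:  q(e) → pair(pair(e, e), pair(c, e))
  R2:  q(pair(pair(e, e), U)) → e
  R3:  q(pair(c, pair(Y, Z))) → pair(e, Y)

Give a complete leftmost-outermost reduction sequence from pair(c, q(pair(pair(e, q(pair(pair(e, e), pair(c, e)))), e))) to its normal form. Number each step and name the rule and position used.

pair(c, e)

1. pair(c, q(pair(pair(e, q(pair(pair(e, e), pair(c, e)))), e)))  →  pair(c, q(pair(pair(e, e), e)))   [R2 at 2.1.1.2]
2. pair(c, q(pair(pair(e, e), e)))  →  pair(c, e)   [R2 at 2]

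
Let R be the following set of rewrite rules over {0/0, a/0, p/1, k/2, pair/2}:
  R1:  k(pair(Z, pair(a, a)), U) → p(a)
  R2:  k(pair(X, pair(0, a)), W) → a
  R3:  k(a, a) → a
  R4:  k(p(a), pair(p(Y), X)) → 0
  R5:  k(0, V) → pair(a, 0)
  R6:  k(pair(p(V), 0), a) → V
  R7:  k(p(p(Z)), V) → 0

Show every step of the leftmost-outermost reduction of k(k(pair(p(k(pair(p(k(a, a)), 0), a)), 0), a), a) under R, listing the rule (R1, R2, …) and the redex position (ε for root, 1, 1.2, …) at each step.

1. k(k(pair(p(k(pair(p(k(a, a)), 0), a)), 0), a), a)  →  k(k(pair(p(k(a, a)), 0), a), a)   [R6 at 1]
2. k(k(pair(p(k(a, a)), 0), a), a)  →  k(k(a, a), a)   [R6 at 1]
3. k(k(a, a), a)  →  k(a, a)   [R3 at 1]
4. k(a, a)  →  a   [R3 at ε]

a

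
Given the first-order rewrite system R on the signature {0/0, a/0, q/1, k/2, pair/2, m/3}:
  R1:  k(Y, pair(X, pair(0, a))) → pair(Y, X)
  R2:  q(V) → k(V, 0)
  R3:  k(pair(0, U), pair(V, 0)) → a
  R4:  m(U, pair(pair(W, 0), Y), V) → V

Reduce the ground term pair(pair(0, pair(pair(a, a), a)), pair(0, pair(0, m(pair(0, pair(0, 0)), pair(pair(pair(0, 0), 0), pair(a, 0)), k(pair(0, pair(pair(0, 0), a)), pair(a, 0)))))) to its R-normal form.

pair(pair(0, pair(pair(a, a), a)), pair(0, pair(0, a)))

1. pair(pair(0, pair(pair(a, a), a)), pair(0, pair(0, m(pair(0, pair(0, 0)), pair(pair(pair(0, 0), 0), pair(a, 0)), k(pair(0, pair(pair(0, 0), a)), pair(a, 0))))))  →  pair(pair(0, pair(pair(a, a), a)), pair(0, pair(0, k(pair(0, pair(pair(0, 0), a)), pair(a, 0)))))   [R4 at 2.2.2]
2. pair(pair(0, pair(pair(a, a), a)), pair(0, pair(0, k(pair(0, pair(pair(0, 0), a)), pair(a, 0)))))  →  pair(pair(0, pair(pair(a, a), a)), pair(0, pair(0, a)))   [R3 at 2.2.2]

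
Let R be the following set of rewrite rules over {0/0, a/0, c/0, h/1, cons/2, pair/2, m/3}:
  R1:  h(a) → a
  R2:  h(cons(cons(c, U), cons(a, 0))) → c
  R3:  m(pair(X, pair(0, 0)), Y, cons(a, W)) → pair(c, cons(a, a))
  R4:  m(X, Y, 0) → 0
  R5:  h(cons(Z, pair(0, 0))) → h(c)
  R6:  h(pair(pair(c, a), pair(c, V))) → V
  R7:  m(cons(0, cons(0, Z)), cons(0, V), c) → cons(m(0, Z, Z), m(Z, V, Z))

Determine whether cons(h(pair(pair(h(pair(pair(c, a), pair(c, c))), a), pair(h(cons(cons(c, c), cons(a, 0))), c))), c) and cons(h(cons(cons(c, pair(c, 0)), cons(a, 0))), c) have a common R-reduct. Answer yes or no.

Reduce t₁ = cons(h(pair(pair(h(pair(pair(c, a), pair(c, c))), a), pair(h(cons(cons(c, c), cons(a, 0))), c))), c):
1. cons(h(pair(pair(h(pair(pair(c, a), pair(c, c))), a), pair(h(cons(cons(c, c), cons(a, 0))), c))), c)  →  cons(h(pair(pair(c, a), pair(h(cons(cons(c, c), cons(a, 0))), c))), c)   [R6 at 1.1.1.1]
2. cons(h(pair(pair(c, a), pair(h(cons(cons(c, c), cons(a, 0))), c))), c)  →  cons(h(pair(pair(c, a), pair(c, c))), c)   [R2 at 1.1.2.1]
3. cons(h(pair(pair(c, a), pair(c, c))), c)  →  cons(c, c)   [R6 at 1]

Reduce t₂ = cons(h(cons(cons(c, pair(c, 0)), cons(a, 0))), c):
1. cons(h(cons(cons(c, pair(c, 0)), cons(a, 0))), c)  →  cons(c, c)   [R2 at 1]

yes — NF(t₁) = cons(c, c), NF(t₂) = cons(c, c)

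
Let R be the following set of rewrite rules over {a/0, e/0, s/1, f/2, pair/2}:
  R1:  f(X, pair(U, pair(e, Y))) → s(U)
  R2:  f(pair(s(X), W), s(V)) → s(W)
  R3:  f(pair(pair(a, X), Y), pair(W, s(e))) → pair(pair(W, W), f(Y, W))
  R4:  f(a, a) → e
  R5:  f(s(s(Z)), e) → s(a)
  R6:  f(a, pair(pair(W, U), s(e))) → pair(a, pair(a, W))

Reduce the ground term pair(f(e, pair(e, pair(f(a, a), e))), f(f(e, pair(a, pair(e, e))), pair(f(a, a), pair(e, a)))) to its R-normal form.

pair(s(e), s(e))

1. pair(f(e, pair(e, pair(f(a, a), e))), f(f(e, pair(a, pair(e, e))), pair(f(a, a), pair(e, a))))  →  pair(f(e, pair(e, pair(e, e))), f(f(e, pair(a, pair(e, e))), pair(f(a, a), pair(e, a))))   [R4 at 1.2.2.1]
2. pair(f(e, pair(e, pair(e, e))), f(f(e, pair(a, pair(e, e))), pair(f(a, a), pair(e, a))))  →  pair(s(e), f(f(e, pair(a, pair(e, e))), pair(f(a, a), pair(e, a))))   [R1 at 1]
3. pair(s(e), f(f(e, pair(a, pair(e, e))), pair(f(a, a), pair(e, a))))  →  pair(s(e), s(f(a, a)))   [R1 at 2]
4. pair(s(e), s(f(a, a)))  →  pair(s(e), s(e))   [R4 at 2.1]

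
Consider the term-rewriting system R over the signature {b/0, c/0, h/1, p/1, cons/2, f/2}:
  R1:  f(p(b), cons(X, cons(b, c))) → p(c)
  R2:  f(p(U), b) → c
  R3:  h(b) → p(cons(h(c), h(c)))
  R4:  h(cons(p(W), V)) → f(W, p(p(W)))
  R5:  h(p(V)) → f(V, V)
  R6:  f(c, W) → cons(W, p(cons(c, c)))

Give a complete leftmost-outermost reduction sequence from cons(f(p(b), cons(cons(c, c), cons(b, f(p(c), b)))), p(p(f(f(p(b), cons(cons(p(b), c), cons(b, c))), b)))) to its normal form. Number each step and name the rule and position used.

1. cons(f(p(b), cons(cons(c, c), cons(b, f(p(c), b)))), p(p(f(f(p(b), cons(cons(p(b), c), cons(b, c))), b))))  →  cons(f(p(b), cons(cons(c, c), cons(b, c))), p(p(f(f(p(b), cons(cons(p(b), c), cons(b, c))), b))))   [R2 at 1.2.2.2]
2. cons(f(p(b), cons(cons(c, c), cons(b, c))), p(p(f(f(p(b), cons(cons(p(b), c), cons(b, c))), b))))  →  cons(p(c), p(p(f(f(p(b), cons(cons(p(b), c), cons(b, c))), b))))   [R1 at 1]
3. cons(p(c), p(p(f(f(p(b), cons(cons(p(b), c), cons(b, c))), b))))  →  cons(p(c), p(p(f(p(c), b))))   [R1 at 2.1.1.1]
4. cons(p(c), p(p(f(p(c), b))))  →  cons(p(c), p(p(c)))   [R2 at 2.1.1]

cons(p(c), p(p(c)))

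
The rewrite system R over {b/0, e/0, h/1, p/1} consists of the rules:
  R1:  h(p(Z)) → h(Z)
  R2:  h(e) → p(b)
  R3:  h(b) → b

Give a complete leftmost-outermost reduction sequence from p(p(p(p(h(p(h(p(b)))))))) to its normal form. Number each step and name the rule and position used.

p(p(p(p(b))))

1. p(p(p(p(h(p(h(p(b))))))))  →  p(p(p(p(h(h(p(b)))))))   [R1 at 1.1.1.1]
2. p(p(p(p(h(h(p(b)))))))  →  p(p(p(p(h(h(b))))))   [R1 at 1.1.1.1.1]
3. p(p(p(p(h(h(b))))))  →  p(p(p(p(h(b)))))   [R3 at 1.1.1.1.1]
4. p(p(p(p(h(b)))))  →  p(p(p(p(b))))   [R3 at 1.1.1.1]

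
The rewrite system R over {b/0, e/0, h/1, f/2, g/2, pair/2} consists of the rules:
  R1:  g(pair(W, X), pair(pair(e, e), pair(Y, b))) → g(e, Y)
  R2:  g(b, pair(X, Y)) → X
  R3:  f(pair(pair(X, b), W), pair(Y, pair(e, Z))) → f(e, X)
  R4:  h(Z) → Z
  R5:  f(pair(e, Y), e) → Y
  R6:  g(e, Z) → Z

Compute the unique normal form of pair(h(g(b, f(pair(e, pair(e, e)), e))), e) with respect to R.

pair(e, e)

1. pair(h(g(b, f(pair(e, pair(e, e)), e))), e)  →  pair(g(b, f(pair(e, pair(e, e)), e)), e)   [R4 at 1]
2. pair(g(b, f(pair(e, pair(e, e)), e)), e)  →  pair(g(b, pair(e, e)), e)   [R5 at 1.2]
3. pair(g(b, pair(e, e)), e)  →  pair(e, e)   [R2 at 1]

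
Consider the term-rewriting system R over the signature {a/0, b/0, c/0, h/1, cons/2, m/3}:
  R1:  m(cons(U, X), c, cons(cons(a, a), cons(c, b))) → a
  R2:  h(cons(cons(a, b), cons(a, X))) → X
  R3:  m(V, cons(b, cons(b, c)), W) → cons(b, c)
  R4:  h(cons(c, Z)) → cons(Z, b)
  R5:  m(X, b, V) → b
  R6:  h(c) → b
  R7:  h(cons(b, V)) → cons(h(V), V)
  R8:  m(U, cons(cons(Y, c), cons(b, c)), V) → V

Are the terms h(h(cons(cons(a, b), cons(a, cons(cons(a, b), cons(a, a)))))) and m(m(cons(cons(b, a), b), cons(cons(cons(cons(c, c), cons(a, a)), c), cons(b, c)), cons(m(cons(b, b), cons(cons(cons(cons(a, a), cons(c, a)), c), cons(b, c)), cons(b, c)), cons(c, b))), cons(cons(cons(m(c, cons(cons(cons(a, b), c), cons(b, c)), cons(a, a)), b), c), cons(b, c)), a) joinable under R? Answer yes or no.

yes — NF(t₁) = a, NF(t₂) = a

Reduce t₁ = h(h(cons(cons(a, b), cons(a, cons(cons(a, b), cons(a, a)))))):
1. h(h(cons(cons(a, b), cons(a, cons(cons(a, b), cons(a, a))))))  →  h(cons(cons(a, b), cons(a, a)))   [R2 at 1]
2. h(cons(cons(a, b), cons(a, a)))  →  a   [R2 at ε]

Reduce t₂ = m(m(cons(cons(b, a), b), cons(cons(cons(cons(c, c), cons(a, a)), c), cons(b, c)), cons(m(cons(b, b), cons(cons(cons(cons(a, a), cons(c, a)), c), cons(b, c)), cons(b, c)), cons(c, b))), cons(cons(cons(m(c, cons(cons(cons(a, b), c), cons(b, c)), cons(a, a)), b), c), cons(b, c)), a):
1. m(m(cons(cons(b, a), b), cons(cons(cons(cons(c, c), cons(a, a)), c), cons(b, c)), cons(m(cons(b, b), cons(cons(cons(cons(a, a), cons(c, a)), c), cons(b, c)), cons(b, c)), cons(c, b))), cons(cons(cons(m(c, cons(cons(cons(a, b), c), cons(b, c)), cons(a, a)), b), c), cons(b, c)), a)  →  a   [R8 at ε]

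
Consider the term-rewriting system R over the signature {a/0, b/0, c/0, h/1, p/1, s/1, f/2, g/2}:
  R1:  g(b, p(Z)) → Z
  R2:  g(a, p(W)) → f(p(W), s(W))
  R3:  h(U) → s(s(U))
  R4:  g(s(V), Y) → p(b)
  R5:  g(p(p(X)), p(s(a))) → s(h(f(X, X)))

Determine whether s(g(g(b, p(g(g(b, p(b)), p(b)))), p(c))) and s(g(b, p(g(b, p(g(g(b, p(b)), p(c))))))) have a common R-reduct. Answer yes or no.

yes — NF(t₁) = s(c), NF(t₂) = s(c)

Reduce t₁ = s(g(g(b, p(g(g(b, p(b)), p(b)))), p(c))):
1. s(g(g(b, p(g(g(b, p(b)), p(b)))), p(c)))  →  s(g(g(g(b, p(b)), p(b)), p(c)))   [R1 at 1.1]
2. s(g(g(g(b, p(b)), p(b)), p(c)))  →  s(g(g(b, p(b)), p(c)))   [R1 at 1.1.1]
3. s(g(g(b, p(b)), p(c)))  →  s(g(b, p(c)))   [R1 at 1.1]
4. s(g(b, p(c)))  →  s(c)   [R1 at 1]

Reduce t₂ = s(g(b, p(g(b, p(g(g(b, p(b)), p(c))))))):
1. s(g(b, p(g(b, p(g(g(b, p(b)), p(c)))))))  →  s(g(b, p(g(g(b, p(b)), p(c)))))   [R1 at 1]
2. s(g(b, p(g(g(b, p(b)), p(c)))))  →  s(g(g(b, p(b)), p(c)))   [R1 at 1]
3. s(g(g(b, p(b)), p(c)))  →  s(g(b, p(c)))   [R1 at 1.1]
4. s(g(b, p(c)))  →  s(c)   [R1 at 1]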